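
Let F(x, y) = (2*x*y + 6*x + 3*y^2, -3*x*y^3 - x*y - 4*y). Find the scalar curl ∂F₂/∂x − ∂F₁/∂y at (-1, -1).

12

∂F₂/∂x = -3*y^3 - y
∂F₁/∂y = 2*x + 6*y
Scalar curl = -2*x - 3*y^3 - 7*y
At (-1, -1): 12.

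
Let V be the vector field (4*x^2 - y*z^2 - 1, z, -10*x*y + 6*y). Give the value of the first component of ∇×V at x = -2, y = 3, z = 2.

25

(∇×V)_1 = ∂V₃/∂y − ∂V₂/∂z
= -10*x + 6 − (1)
= -10*x + 5
At (-2, 3, 2): 25.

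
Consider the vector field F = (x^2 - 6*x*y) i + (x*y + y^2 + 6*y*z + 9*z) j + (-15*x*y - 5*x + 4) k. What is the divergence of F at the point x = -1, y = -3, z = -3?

-9

∂F₁/∂x = 2*x - 6*y
∂F₂/∂y = x + 2*y + 6*z
∂F₃/∂z = 0
∇·F = 3*x - 4*y + 6*z
At (-1, -3, -3): -9.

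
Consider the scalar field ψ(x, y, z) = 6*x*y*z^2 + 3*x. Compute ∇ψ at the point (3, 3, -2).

(75, 72, -216)

∂ψ/∂x = 6*y*z^2 + 3
∂ψ/∂y = 6*x*z^2
∂ψ/∂z = 12*x*y*z
∇ψ = (6*y*z^2 + 3, 6*x*z^2, 12*x*y*z)
At (3, 3, -2): (75, 72, -216).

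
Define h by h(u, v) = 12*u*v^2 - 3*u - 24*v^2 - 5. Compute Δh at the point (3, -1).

24

∂²h/∂u² = 0
∂²h/∂v² = 24*(u - 2)
∇²h = 24*u - 48
At (3, -1): 24.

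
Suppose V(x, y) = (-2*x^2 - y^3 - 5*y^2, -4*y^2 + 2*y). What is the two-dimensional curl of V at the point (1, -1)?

-7

∂V₂/∂x = 0
∂V₁/∂y = -3*y^2 - 10*y
Scalar curl = 3*y^2 + 10*y
At (1, -1): -7.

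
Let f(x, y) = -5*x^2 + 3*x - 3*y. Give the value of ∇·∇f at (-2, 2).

∂²f/∂x² = -10
∂²f/∂y² = 0
∇²f = -10
At (-2, 2): -10.

-10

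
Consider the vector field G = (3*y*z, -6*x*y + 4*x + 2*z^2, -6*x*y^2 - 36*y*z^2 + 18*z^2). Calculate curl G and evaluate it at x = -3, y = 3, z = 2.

(-44, 63, -20)

(∇×G)₁ = ∂G₃/∂y − ∂G₂/∂z = -12*x*y - 36*z^2 - 4*z
(∇×G)₂ = ∂G₁/∂z − ∂G₃/∂x = 6*y^2 + 3*y
(∇×G)₃ = ∂G₂/∂x − ∂G₁/∂y = -6*y - 3*z + 4
∇×G = (-12*x*y - 36*z^2 - 4*z, 6*y^2 + 3*y, -6*y - 3*z + 4)
At (-3, 3, 2): (-44, 63, -20).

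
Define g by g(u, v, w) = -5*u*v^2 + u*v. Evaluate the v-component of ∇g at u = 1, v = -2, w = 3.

(∇g)_2 = ∂g/∂v = -10*u*v + u
At (1, -2, 3): 21.

21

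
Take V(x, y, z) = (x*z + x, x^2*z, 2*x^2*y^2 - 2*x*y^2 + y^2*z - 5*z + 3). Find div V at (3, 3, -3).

2

∂V₁/∂x = z + 1
∂V₂/∂y = 0
∂V₃/∂z = y^2 - 5
∇·V = y^2 + z - 4
At (3, 3, -3): 2.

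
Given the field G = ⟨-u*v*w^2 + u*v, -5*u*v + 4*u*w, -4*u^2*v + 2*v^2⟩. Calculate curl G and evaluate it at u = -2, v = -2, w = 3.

(∇×G)₁ = ∂G₃/∂v − ∂G₂/∂w = -4*u^2 - 4*u + 4*v
(∇×G)₂ = ∂G₁/∂w − ∂G₃/∂u = -2*u*v*w + 8*u*v
(∇×G)₃ = ∂G₂/∂u − ∂G₁/∂v = u*w^2 - u - 5*v + 4*w
∇×G = (-4*u^2 - 4*u + 4*v, -2*u*v*w + 8*u*v, u*w^2 - u - 5*v + 4*w)
At (-2, -2, 3): (-16, 8, 6).

(-16, 8, 6)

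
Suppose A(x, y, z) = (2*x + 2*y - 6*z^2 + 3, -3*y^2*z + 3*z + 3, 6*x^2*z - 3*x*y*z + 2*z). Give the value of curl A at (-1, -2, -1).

(6, 6, -2)

(∇×A)₁ = ∂A₃/∂y − ∂A₂/∂z = -3*x*z + 3*y^2 - 3
(∇×A)₂ = ∂A₁/∂z − ∂A₃/∂x = -12*x*z + 3*y*z - 12*z
(∇×A)₃ = ∂A₂/∂x − ∂A₁/∂y = -2
∇×A = (-3*x*z + 3*y^2 - 3, -12*x*z + 3*y*z - 12*z, -2)
At (-1, -2, -1): (6, 6, -2).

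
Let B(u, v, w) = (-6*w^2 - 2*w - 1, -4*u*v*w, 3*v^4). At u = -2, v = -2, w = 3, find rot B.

(∇×B)₁ = ∂B₃/∂v − ∂B₂/∂w = 4*u*v + 12*v^3
(∇×B)₂ = ∂B₁/∂w − ∂B₃/∂u = -12*w - 2
(∇×B)₃ = ∂B₂/∂u − ∂B₁/∂v = -4*v*w
∇×B = (4*u*v + 12*v^3, -12*w - 2, -4*v*w)
At (-2, -2, 3): (-80, -38, 24).

(-80, -38, 24)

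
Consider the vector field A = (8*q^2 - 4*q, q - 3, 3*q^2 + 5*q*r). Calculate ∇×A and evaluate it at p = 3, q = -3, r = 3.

(∇×A)₁ = ∂A₃/∂q − ∂A₂/∂r = 6*q + 5*r
(∇×A)₂ = ∂A₁/∂r − ∂A₃/∂p = 0
(∇×A)₃ = ∂A₂/∂p − ∂A₁/∂q = -16*q + 4
∇×A = (6*q + 5*r, 0, -16*q + 4)
At (3, -3, 3): (-3, 0, 52).

(-3, 0, 52)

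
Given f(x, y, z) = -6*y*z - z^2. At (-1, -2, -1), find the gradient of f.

∂f/∂x = 0
∂f/∂y = -6*z
∂f/∂z = -6*y - 2*z
∇f = (0, -6*z, -6*y - 2*z)
At (-1, -2, -1): (0, 6, 14).

(0, 6, 14)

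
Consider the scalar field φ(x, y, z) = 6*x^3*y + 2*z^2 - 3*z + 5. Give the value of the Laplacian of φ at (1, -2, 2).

-68

∂²φ/∂x² = 36*x*y
∂²φ/∂y² = 0
∂²φ/∂z² = 4
∇²φ = 36*x*y + 4
At (1, -2, 2): -68.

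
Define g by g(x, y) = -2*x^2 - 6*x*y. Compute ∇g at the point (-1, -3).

∂g/∂x = -4*x - 6*y
∂g/∂y = -6*x
∇g = (-4*x - 6*y, -6*x)
At (-1, -3): (22, 6).

(22, 6)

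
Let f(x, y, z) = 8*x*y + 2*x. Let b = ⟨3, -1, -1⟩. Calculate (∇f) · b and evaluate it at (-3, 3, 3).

∂f/∂x = 8*y + 2
∂f/∂y = 8*x
∂f/∂z = 0
∇f at (-3, 3, 3) = (26, -24, 0)
∇f · b = (26)(3) + (-24)(-1) + (0)(-1) = 102

102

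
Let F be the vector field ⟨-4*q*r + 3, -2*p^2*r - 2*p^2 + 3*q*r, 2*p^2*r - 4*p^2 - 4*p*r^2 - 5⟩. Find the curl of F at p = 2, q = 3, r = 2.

(-1, 4, -16)

(∇×F)₁ = ∂F₃/∂q − ∂F₂/∂r = 2*p^2 - 3*q
(∇×F)₂ = ∂F₁/∂r − ∂F₃/∂p = -4*p*r + 8*p - 4*q + 4*r^2
(∇×F)₃ = ∂F₂/∂p − ∂F₁/∂q = -4*p*r - 4*p + 4*r
∇×F = (2*p^2 - 3*q, -4*p*r + 8*p - 4*q + 4*r^2, -4*p*r - 4*p + 4*r)
At (2, 3, 2): (-1, 4, -16).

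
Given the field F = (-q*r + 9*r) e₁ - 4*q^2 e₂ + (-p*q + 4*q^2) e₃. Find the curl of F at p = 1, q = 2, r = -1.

(15, 9, -1)

(∇×F)₁ = ∂F₃/∂q − ∂F₂/∂r = -p + 8*q
(∇×F)₂ = ∂F₁/∂r − ∂F₃/∂p = 9
(∇×F)₃ = ∂F₂/∂p − ∂F₁/∂q = r
∇×F = (-p + 8*q, 9, r)
At (1, 2, -1): (15, 9, -1).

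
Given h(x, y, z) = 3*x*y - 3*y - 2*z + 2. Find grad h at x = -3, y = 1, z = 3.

∂h/∂x = 3*y
∂h/∂y = 3*x - 3
∂h/∂z = -2
∇h = (3*y, 3*x - 3, -2)
At (-3, 1, 3): (3, -12, -2).

(3, -12, -2)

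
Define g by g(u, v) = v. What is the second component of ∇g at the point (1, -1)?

1

(∇g)_2 = ∂g/∂v = 1
At (1, -1): 1.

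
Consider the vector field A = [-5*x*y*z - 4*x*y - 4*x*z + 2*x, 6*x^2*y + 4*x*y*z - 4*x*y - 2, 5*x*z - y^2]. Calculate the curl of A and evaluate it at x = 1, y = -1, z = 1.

(∇×A)₁ = ∂A₃/∂y − ∂A₂/∂z = -4*x*y - 2*y
(∇×A)₂ = ∂A₁/∂z − ∂A₃/∂x = -5*x*y - 4*x - 5*z
(∇×A)₃ = ∂A₂/∂x − ∂A₁/∂y = 12*x*y + 5*x*z + 4*x + 4*y*z - 4*y
∇×A = (-4*x*y - 2*y, -5*x*y - 4*x - 5*z, 12*x*y + 5*x*z + 4*x + 4*y*z - 4*y)
At (1, -1, 1): (6, -4, -3).

(6, -4, -3)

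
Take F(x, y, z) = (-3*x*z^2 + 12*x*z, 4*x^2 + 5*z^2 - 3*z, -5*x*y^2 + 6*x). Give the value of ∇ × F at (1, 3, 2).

(∇×F)₁ = ∂F₃/∂y − ∂F₂/∂z = -10*x*y - 10*z + 3
(∇×F)₂ = ∂F₁/∂z − ∂F₃/∂x = -6*x*z + 12*x + 5*y^2 - 6
(∇×F)₃ = ∂F₂/∂x − ∂F₁/∂y = 8*x
∇×F = (-10*x*y - 10*z + 3, -6*x*z + 12*x + 5*y^2 - 6, 8*x)
At (1, 3, 2): (-47, 39, 8).

(-47, 39, 8)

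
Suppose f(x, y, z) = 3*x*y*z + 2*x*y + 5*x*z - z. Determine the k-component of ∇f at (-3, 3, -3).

(∇f)_3 = ∂f/∂z = 3*x*y + 5*x - 1
At (-3, 3, -3): -43.

-43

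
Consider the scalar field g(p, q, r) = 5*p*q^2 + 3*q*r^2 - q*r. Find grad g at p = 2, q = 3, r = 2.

(45, 70, 33)

∂g/∂p = 5*q^2
∂g/∂q = 10*p*q + 3*r^2 - r
∂g/∂r = 6*q*r - q
∇g = (5*q^2, 10*p*q + 3*r^2 - r, 6*q*r - q)
At (2, 3, 2): (45, 70, 33).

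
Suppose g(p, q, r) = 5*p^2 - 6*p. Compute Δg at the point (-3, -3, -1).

10

∂²g/∂p² = 10
∂²g/∂q² = 0
∂²g/∂r² = 0
∇²g = 10
At (-3, -3, -1): 10.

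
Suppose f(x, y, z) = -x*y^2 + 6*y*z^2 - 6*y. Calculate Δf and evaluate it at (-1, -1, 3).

-10

∂²f/∂x² = 0
∂²f/∂y² = -2*x
∂²f/∂z² = 12*y
∇²f = -2*x + 12*y
At (-1, -1, 3): -10.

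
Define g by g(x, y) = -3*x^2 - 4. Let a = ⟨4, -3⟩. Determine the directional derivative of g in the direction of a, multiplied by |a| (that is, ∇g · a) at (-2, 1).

∂g/∂x = -6*x
∂g/∂y = 0
∇g at (-2, 1) = (12, 0)
∇g · a = (12)(4) + (0)(-3) = 48

48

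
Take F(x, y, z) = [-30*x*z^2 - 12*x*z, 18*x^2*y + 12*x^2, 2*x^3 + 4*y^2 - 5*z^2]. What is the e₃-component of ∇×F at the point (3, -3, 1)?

-252

(∇×F)_3 = ∂F₂/∂x − ∂F₁/∂y
= 36*x*y + 24*x − (0)
= 36*x*y + 24*x
At (3, -3, 1): -252.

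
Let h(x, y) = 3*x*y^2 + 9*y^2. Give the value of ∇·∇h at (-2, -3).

6

∂²h/∂x² = 0
∂²h/∂y² = 6*(x + 3)
∇²h = 6*x + 18
At (-2, -3): 6.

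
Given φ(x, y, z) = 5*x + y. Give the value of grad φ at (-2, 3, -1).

(5, 1, 0)

∂φ/∂x = 5
∂φ/∂y = 1
∂φ/∂z = 0
∇φ = (5, 1, 0)
At (-2, 3, -1): (5, 1, 0).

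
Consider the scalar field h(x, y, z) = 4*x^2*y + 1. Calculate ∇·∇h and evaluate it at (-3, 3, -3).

∂²h/∂x² = 8*y
∂²h/∂y² = 0
∂²h/∂z² = 0
∇²h = 8*y
At (-3, 3, -3): 24.

24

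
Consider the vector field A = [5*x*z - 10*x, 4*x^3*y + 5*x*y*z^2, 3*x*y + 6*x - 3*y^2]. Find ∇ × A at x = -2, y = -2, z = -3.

(126, -10, -186)

(∇×A)₁ = ∂A₃/∂y − ∂A₂/∂z = -10*x*y*z + 3*x - 6*y
(∇×A)₂ = ∂A₁/∂z − ∂A₃/∂x = 5*x - 3*y - 6
(∇×A)₃ = ∂A₂/∂x − ∂A₁/∂y = 12*x^2*y + 5*y*z^2
∇×A = (-10*x*y*z + 3*x - 6*y, 5*x - 3*y - 6, 12*x^2*y + 5*y*z^2)
At (-2, -2, -3): (126, -10, -186).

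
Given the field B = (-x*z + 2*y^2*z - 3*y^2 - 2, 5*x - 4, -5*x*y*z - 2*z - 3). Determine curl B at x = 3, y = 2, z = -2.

(∇×B)₁ = ∂B₃/∂y − ∂B₂/∂z = -5*x*z
(∇×B)₂ = ∂B₁/∂z − ∂B₃/∂x = -x + 2*y^2 + 5*y*z
(∇×B)₃ = ∂B₂/∂x − ∂B₁/∂y = -4*y*z + 6*y + 5
∇×B = (-5*x*z, -x + 2*y^2 + 5*y*z, -4*y*z + 6*y + 5)
At (3, 2, -2): (30, -15, 33).

(30, -15, 33)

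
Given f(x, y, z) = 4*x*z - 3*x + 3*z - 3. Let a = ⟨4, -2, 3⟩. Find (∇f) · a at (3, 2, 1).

49

∂f/∂x = 4*z - 3
∂f/∂y = 0
∂f/∂z = 4*x + 3
∇f at (3, 2, 1) = (1, 0, 15)
∇f · a = (1)(4) + (0)(-2) + (15)(3) = 49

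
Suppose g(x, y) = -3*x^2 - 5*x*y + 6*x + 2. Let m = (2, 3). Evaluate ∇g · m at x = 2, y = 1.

-52

∂g/∂x = -6*x - 5*y + 6
∂g/∂y = -5*x
∇g at (2, 1) = (-11, -10)
∇g · m = (-11)(2) + (-10)(3) = -52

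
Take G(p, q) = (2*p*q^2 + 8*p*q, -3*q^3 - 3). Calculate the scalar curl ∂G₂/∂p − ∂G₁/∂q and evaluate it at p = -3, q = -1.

12

∂G₂/∂p = 0
∂G₁/∂q = 4*p*q + 8*p
Scalar curl = -4*p*q - 8*p
At (-3, -1): 12.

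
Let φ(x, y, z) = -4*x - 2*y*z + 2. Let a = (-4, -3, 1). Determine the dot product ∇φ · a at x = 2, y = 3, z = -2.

∂φ/∂x = -4
∂φ/∂y = -2*z
∂φ/∂z = -2*y
∇φ at (2, 3, -2) = (-4, 4, -6)
∇φ · a = (-4)(-4) + (4)(-3) + (-6)(1) = -2

-2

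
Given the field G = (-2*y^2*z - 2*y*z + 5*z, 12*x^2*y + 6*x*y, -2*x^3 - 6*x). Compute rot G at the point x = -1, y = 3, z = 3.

(∇×G)₁ = ∂G₃/∂y − ∂G₂/∂z = 0
(∇×G)₂ = ∂G₁/∂z − ∂G₃/∂x = 6*x^2 - 2*y^2 - 2*y + 11
(∇×G)₃ = ∂G₂/∂x − ∂G₁/∂y = 24*x*y + 4*y*z + 6*y + 2*z
∇×G = (0, 6*x^2 - 2*y^2 - 2*y + 11, 24*x*y + 4*y*z + 6*y + 2*z)
At (-1, 3, 3): (0, -7, -12).

(0, -7, -12)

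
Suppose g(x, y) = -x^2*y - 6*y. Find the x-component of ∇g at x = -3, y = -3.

-18

(∇g)_1 = ∂g/∂x = -2*x*y
At (-3, -3): -18.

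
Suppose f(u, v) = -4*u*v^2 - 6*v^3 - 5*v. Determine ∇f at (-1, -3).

∂f/∂u = -4*v^2
∂f/∂v = -8*u*v - 18*v^2 - 5
∇f = (-4*v^2, -8*u*v - 18*v^2 - 5)
At (-1, -3): (-36, -191).

(-36, -191)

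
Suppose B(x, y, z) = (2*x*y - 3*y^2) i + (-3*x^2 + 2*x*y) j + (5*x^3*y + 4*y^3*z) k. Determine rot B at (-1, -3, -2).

(∇×B)₁ = ∂B₃/∂y − ∂B₂/∂z = 5*x^3 + 12*y^2*z
(∇×B)₂ = ∂B₁/∂z − ∂B₃/∂x = -15*x^2*y
(∇×B)₃ = ∂B₂/∂x − ∂B₁/∂y = -8*x + 8*y
∇×B = (5*x^3 + 12*y^2*z, -15*x^2*y, -8*x + 8*y)
At (-1, -3, -2): (-221, 45, -16).

(-221, 45, -16)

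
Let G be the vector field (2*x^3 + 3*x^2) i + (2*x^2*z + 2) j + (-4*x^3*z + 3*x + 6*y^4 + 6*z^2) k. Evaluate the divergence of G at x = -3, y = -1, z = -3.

∂G₁/∂x = 6*x^2 + 6*x
∂G₂/∂y = 0
∂G₃/∂z = -4*x^3 + 12*z
∇·G = -4*x^3 + 6*x^2 + 6*x + 12*z
At (-3, -1, -3): 108.

108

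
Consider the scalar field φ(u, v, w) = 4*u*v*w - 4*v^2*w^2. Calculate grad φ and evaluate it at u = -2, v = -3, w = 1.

∂φ/∂u = 4*v*w
∂φ/∂v = 4*u*w - 8*v*w^2
∂φ/∂w = 4*u*v - 8*v^2*w
∇φ = (4*v*w, 4*u*w - 8*v*w^2, 4*u*v - 8*v^2*w)
At (-2, -3, 1): (-12, 16, -48).

(-12, 16, -48)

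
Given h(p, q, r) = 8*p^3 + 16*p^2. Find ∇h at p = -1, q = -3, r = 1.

(-8, 0, 0)

∂h/∂p = 24*p^2 + 32*p
∂h/∂q = 0
∂h/∂r = 0
∇h = (24*p^2 + 32*p, 0, 0)
At (-1, -3, 1): (-8, 0, 0).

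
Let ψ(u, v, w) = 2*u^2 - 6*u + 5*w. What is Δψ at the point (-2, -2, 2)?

∂²ψ/∂u² = 4
∂²ψ/∂v² = 0
∂²ψ/∂w² = 0
∇²ψ = 4
At (-2, -2, 2): 4.

4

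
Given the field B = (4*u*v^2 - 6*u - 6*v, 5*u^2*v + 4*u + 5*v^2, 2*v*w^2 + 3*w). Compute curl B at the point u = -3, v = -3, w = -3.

(∇×B)₁ = ∂B₃/∂v − ∂B₂/∂w = 2*w^2
(∇×B)₂ = ∂B₁/∂w − ∂B₃/∂u = 0
(∇×B)₃ = ∂B₂/∂u − ∂B₁/∂v = 2*u*v + 10
∇×B = (2*w^2, 0, 2*u*v + 10)
At (-3, -3, -3): (18, 0, 28).

(18, 0, 28)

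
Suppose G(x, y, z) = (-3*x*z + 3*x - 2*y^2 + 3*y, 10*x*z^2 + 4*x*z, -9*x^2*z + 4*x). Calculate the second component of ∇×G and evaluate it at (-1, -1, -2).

35

(∇×G)_2 = ∂G₁/∂z − ∂G₃/∂x
= -3*x − (-18*x*z + 4)
= 18*x*z - 3*x - 4
At (-1, -1, -2): 35.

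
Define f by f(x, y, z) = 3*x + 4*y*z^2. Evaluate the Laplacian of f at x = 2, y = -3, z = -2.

-24

∂²f/∂x² = 0
∂²f/∂y² = 0
∂²f/∂z² = 8*y
∇²f = 8*y
At (2, -3, -2): -24.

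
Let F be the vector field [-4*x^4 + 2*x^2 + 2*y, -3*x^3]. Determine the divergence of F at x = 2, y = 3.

-120

∂F₁/∂x = -16*x^3 + 4*x
∂F₂/∂y = 0
∇·F = -16*x^3 + 4*x
At (2, 3): -120.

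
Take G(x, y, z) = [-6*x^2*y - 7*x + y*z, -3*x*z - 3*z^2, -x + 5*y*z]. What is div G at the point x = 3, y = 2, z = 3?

-69

∂G₁/∂x = -12*x*y - 7
∂G₂/∂y = 0
∂G₃/∂z = 5*y
∇·G = -12*x*y + 5*y - 7
At (3, 2, 3): -69.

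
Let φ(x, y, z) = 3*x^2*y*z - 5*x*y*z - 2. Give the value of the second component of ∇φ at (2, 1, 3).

(∇φ)_2 = ∂φ/∂y = 3*x^2*z - 5*x*z
At (2, 1, 3): 6.

6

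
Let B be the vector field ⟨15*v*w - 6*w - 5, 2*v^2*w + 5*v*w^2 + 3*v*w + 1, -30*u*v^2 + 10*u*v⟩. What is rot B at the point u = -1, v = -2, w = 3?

(∇×B)₁ = ∂B₃/∂v − ∂B₂/∂w = -60*u*v + 10*u - 2*v^2 - 10*v*w - 3*v
(∇×B)₂ = ∂B₁/∂w − ∂B₃/∂u = 30*v^2 + 5*v - 6
(∇×B)₃ = ∂B₂/∂u − ∂B₁/∂v = -15*w
∇×B = (-60*u*v + 10*u - 2*v^2 - 10*v*w - 3*v, 30*v^2 + 5*v - 6, -15*w)
At (-1, -2, 3): (-72, 104, -45).

(-72, 104, -45)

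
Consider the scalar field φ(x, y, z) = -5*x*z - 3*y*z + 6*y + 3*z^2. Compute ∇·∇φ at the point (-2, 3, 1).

6

∂²φ/∂x² = 0
∂²φ/∂y² = 0
∂²φ/∂z² = 6
∇²φ = 6
At (-2, 3, 1): 6.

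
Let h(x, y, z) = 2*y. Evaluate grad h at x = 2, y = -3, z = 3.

(0, 2, 0)

∂h/∂x = 0
∂h/∂y = 2
∂h/∂z = 0
∇h = (0, 2, 0)
At (2, -3, 3): (0, 2, 0).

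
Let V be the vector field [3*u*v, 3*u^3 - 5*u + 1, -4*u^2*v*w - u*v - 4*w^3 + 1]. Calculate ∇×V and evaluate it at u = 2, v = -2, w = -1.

(∇×V)₁ = ∂V₃/∂v − ∂V₂/∂w = -4*u^2*w - u
(∇×V)₂ = ∂V₁/∂w − ∂V₃/∂u = 8*u*v*w + v
(∇×V)₃ = ∂V₂/∂u − ∂V₁/∂v = 9*u^2 - 3*u - 5
∇×V = (-4*u^2*w - u, 8*u*v*w + v, 9*u^2 - 3*u - 5)
At (2, -2, -1): (14, 30, 25).

(14, 30, 25)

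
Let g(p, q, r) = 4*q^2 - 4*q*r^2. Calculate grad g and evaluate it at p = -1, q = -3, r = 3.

(0, -60, 72)

∂g/∂p = 0
∂g/∂q = 8*q - 4*r^2
∂g/∂r = -8*q*r
∇g = (0, 8*q - 4*r^2, -8*q*r)
At (-1, -3, 3): (0, -60, 72).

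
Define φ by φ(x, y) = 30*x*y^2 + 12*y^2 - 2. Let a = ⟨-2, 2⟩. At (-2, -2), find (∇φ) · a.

∂φ/∂x = 30*y^2
∂φ/∂y = 60*x*y + 24*y
∇φ at (-2, -2) = (120, 192)
∇φ · a = (120)(-2) + (192)(2) = 144

144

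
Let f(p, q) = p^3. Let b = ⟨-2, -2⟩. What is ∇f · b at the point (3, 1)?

-54

∂f/∂p = 3*p^2
∂f/∂q = 0
∇f at (3, 1) = (27, 0)
∇f · b = (27)(-2) + (0)(-2) = -54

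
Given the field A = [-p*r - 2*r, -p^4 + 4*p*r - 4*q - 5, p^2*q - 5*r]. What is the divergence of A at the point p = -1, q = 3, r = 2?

-11

∂A₁/∂p = -r
∂A₂/∂q = -4
∂A₃/∂r = -5
∇·A = -r - 9
At (-1, 3, 2): -11.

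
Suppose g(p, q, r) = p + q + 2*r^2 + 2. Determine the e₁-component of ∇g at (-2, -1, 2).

(∇g)_1 = ∂g/∂p = 1
At (-2, -1, 2): 1.

1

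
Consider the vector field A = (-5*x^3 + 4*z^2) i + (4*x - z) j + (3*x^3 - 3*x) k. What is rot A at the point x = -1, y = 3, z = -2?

(1, -22, 4)

(∇×A)₁ = ∂A₃/∂y − ∂A₂/∂z = 1
(∇×A)₂ = ∂A₁/∂z − ∂A₃/∂x = -9*x^2 + 8*z + 3
(∇×A)₃ = ∂A₂/∂x − ∂A₁/∂y = 4
∇×A = (1, -9*x^2 + 8*z + 3, 4)
At (-1, 3, -2): (1, -22, 4).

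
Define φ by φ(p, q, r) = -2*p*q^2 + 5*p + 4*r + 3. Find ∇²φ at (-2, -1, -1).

8

∂²φ/∂p² = 0
∂²φ/∂q² = -4*p
∂²φ/∂r² = 0
∇²φ = -4*p
At (-2, -1, -1): 8.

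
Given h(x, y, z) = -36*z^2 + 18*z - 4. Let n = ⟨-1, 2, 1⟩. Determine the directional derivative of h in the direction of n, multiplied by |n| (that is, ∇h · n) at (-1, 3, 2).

∂h/∂x = 0
∂h/∂y = 0
∂h/∂z = -72*z + 18
∇h at (-1, 3, 2) = (0, 0, -126)
∇h · n = (0)(-1) + (0)(2) + (-126)(1) = -126

-126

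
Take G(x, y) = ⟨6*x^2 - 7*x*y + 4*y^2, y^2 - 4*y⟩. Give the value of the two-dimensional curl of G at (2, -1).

∂G₂/∂x = 0
∂G₁/∂y = -7*x + 8*y
Scalar curl = 7*x - 8*y
At (2, -1): 22.

22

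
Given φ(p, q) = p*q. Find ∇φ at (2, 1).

∂φ/∂p = q
∂φ/∂q = p
∇φ = (q, p)
At (2, 1): (1, 2).

(1, 2)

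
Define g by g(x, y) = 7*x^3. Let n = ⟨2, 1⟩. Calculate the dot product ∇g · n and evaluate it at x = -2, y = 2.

168

∂g/∂x = 21*x^2
∂g/∂y = 0
∇g at (-2, 2) = (84, 0)
∇g · n = (84)(2) + (0)(1) = 168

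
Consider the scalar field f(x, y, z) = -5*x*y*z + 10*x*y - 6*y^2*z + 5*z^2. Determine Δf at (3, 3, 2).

∂²f/∂x² = 0
∂²f/∂y² = -12*z
∂²f/∂z² = 10
∇²f = -12*z + 10
At (3, 3, 2): -14.

-14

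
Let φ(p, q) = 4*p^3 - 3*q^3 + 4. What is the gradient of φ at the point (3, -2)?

∂φ/∂p = 12*p^2
∂φ/∂q = -9*q^2
∇φ = (12*p^2, -9*q^2)
At (3, -2): (108, -36).

(108, -36)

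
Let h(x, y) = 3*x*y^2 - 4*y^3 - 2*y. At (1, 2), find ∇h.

(12, -38)

∂h/∂x = 3*y^2
∂h/∂y = 6*x*y - 12*y^2 - 2
∇h = (3*y^2, 6*x*y - 12*y^2 - 2)
At (1, 2): (12, -38).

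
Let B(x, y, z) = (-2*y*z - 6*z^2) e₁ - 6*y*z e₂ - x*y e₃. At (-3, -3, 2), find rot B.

(-15, -21, 4)

(∇×B)₁ = ∂B₃/∂y − ∂B₂/∂z = -x + 6*y
(∇×B)₂ = ∂B₁/∂z − ∂B₃/∂x = -y - 12*z
(∇×B)₃ = ∂B₂/∂x − ∂B₁/∂y = 2*z
∇×B = (-x + 6*y, -y - 12*z, 2*z)
At (-3, -3, 2): (-15, -21, 4).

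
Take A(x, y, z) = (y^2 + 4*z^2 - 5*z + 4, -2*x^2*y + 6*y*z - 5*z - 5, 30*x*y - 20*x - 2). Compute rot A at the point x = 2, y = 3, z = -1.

(47, -83, -30)

(∇×A)₁ = ∂A₃/∂y − ∂A₂/∂z = 30*x - 6*y + 5
(∇×A)₂ = ∂A₁/∂z − ∂A₃/∂x = -30*y + 8*z + 15
(∇×A)₃ = ∂A₂/∂x − ∂A₁/∂y = -4*x*y - 2*y
∇×A = (30*x - 6*y + 5, -30*y + 8*z + 15, -4*x*y - 2*y)
At (2, 3, -1): (47, -83, -30).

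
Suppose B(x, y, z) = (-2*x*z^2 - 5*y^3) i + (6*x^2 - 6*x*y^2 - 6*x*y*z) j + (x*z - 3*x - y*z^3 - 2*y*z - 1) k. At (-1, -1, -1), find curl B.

(∇×B)₁ = ∂B₃/∂y − ∂B₂/∂z = 6*x*y - z^3 - 2*z
(∇×B)₂ = ∂B₁/∂z − ∂B₃/∂x = -4*x*z - z + 3
(∇×B)₃ = ∂B₂/∂x − ∂B₁/∂y = 12*x + 9*y^2 - 6*y*z
∇×B = (6*x*y - z^3 - 2*z, -4*x*z - z + 3, 12*x + 9*y^2 - 6*y*z)
At (-1, -1, -1): (9, 0, -9).

(9, 0, -9)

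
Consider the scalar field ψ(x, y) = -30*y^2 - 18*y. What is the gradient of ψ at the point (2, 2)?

∂ψ/∂x = 0
∂ψ/∂y = -60*y - 18
∇ψ = (0, -60*y - 18)
At (2, 2): (0, -138).

(0, -138)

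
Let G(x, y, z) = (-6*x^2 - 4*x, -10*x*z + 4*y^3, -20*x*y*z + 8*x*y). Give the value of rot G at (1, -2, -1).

(∇×G)₁ = ∂G₃/∂y − ∂G₂/∂z = -20*x*z + 18*x
(∇×G)₂ = ∂G₁/∂z − ∂G₃/∂x = 20*y*z - 8*y
(∇×G)₃ = ∂G₂/∂x − ∂G₁/∂y = -10*z
∇×G = (-20*x*z + 18*x, 20*y*z - 8*y, -10*z)
At (1, -2, -1): (38, 56, 10).

(38, 56, 10)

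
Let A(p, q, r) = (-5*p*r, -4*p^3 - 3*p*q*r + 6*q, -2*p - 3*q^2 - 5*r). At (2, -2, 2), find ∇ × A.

(∇×A)₁ = ∂A₃/∂q − ∂A₂/∂r = 3*p*q - 6*q
(∇×A)₂ = ∂A₁/∂r − ∂A₃/∂p = -5*p + 2
(∇×A)₃ = ∂A₂/∂p − ∂A₁/∂q = -12*p^2 - 3*q*r
∇×A = (3*p*q - 6*q, -5*p + 2, -12*p^2 - 3*q*r)
At (2, -2, 2): (0, -8, -36).

(0, -8, -36)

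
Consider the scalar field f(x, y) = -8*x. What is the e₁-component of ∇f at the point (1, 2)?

-8

(∇f)_1 = ∂f/∂x = -8
At (1, 2): -8.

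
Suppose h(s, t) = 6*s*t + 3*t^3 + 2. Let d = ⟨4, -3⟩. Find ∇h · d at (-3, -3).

-261

∂h/∂s = 6*t
∂h/∂t = 6*s + 9*t^2
∇h at (-3, -3) = (-18, 63)
∇h · d = (-18)(4) + (63)(-3) = -261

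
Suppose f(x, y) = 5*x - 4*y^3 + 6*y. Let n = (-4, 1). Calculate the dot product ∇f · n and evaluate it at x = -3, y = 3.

-122

∂f/∂x = 5
∂f/∂y = -12*y^2 + 6
∇f at (-3, 3) = (5, -102)
∇f · n = (5)(-4) + (-102)(1) = -122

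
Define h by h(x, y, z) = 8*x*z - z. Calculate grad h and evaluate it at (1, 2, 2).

∂h/∂x = 8*z
∂h/∂y = 0
∂h/∂z = 8*x - 1
∇h = (8*z, 0, 8*x - 1)
At (1, 2, 2): (16, 0, 7).

(16, 0, 7)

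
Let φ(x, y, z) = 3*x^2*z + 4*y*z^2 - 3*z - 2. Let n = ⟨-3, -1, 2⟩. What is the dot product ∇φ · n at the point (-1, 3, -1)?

∂φ/∂x = 6*x*z
∂φ/∂y = 4*z^2
∂φ/∂z = 3*x^2 + 8*y*z - 3
∇φ at (-1, 3, -1) = (6, 4, -24)
∇φ · n = (6)(-3) + (4)(-1) + (-24)(2) = -70

-70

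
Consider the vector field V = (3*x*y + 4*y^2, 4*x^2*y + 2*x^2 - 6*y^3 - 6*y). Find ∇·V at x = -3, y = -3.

∂V₁/∂x = 3*y
∂V₂/∂y = 4*x^2 - 18*y^2 - 6
∇·V = 4*x^2 - 18*y^2 + 3*y - 6
At (-3, -3): -141.

-141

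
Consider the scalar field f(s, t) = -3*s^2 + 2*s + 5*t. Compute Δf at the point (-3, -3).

∂²f/∂s² = -6
∂²f/∂t² = 0
∇²f = -6
At (-3, -3): -6.

-6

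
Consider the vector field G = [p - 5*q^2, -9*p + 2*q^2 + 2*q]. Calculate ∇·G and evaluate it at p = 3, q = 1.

7

∂G₁/∂p = 1
∂G₂/∂q = 4*q + 2
∇·G = 4*q + 3
At (3, 1): 7.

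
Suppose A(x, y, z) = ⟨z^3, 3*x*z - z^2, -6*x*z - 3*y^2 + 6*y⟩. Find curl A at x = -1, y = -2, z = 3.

(∇×A)₁ = ∂A₃/∂y − ∂A₂/∂z = -3*x - 6*y + 2*z + 6
(∇×A)₂ = ∂A₁/∂z − ∂A₃/∂x = 3*z^2 + 6*z
(∇×A)₃ = ∂A₂/∂x − ∂A₁/∂y = 3*z
∇×A = (-3*x - 6*y + 2*z + 6, 3*z^2 + 6*z, 3*z)
At (-1, -2, 3): (27, 45, 9).

(27, 45, 9)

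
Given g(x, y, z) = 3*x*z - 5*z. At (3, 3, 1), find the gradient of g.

(3, 0, 4)

∂g/∂x = 3*z
∂g/∂y = 0
∂g/∂z = 3*x - 5
∇g = (3*z, 0, 3*x - 5)
At (3, 3, 1): (3, 0, 4).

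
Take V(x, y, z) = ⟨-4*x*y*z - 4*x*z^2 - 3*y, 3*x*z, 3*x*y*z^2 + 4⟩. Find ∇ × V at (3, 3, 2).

(∇×V)₁ = ∂V₃/∂y − ∂V₂/∂z = 3*x*z^2 - 3*x
(∇×V)₂ = ∂V₁/∂z − ∂V₃/∂x = -4*x*y - 8*x*z - 3*y*z^2
(∇×V)₃ = ∂V₂/∂x − ∂V₁/∂y = 4*x*z + 3*z + 3
∇×V = (3*x*z^2 - 3*x, -4*x*y - 8*x*z - 3*y*z^2, 4*x*z + 3*z + 3)
At (3, 3, 2): (27, -120, 33).

(27, -120, 33)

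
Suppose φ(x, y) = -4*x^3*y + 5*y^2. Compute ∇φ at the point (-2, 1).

∂φ/∂x = -12*x^2*y
∂φ/∂y = -4*x^3 + 10*y
∇φ = (-12*x^2*y, -4*x^3 + 10*y)
At (-2, 1): (-48, 42).

(-48, 42)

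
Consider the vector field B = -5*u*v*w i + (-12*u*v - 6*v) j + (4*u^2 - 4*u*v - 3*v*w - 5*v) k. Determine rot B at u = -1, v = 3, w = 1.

(∇×B)₁ = ∂B₃/∂v − ∂B₂/∂w = -4*u - 3*w - 5
(∇×B)₂ = ∂B₁/∂w − ∂B₃/∂u = -5*u*v - 8*u + 4*v
(∇×B)₃ = ∂B₂/∂u − ∂B₁/∂v = 5*u*w - 12*v
∇×B = (-4*u - 3*w - 5, -5*u*v - 8*u + 4*v, 5*u*w - 12*v)
At (-1, 3, 1): (-4, 35, -41).

(-4, 35, -41)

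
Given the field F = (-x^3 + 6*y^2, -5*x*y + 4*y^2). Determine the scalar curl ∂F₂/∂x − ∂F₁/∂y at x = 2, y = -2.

∂F₂/∂x = -5*y
∂F₁/∂y = 12*y
Scalar curl = -17*y
At (2, -2): 34.

34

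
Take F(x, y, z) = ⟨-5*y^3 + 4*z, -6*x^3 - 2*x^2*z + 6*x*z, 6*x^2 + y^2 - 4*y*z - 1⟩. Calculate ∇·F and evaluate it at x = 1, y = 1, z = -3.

-4

∂F₁/∂x = 0
∂F₂/∂y = 0
∂F₃/∂z = -4*y
∇·F = -4*y
At (1, 1, -3): -4.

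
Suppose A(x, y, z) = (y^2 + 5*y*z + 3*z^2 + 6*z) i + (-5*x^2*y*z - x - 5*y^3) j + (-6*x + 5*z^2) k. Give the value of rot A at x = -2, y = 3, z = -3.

(60, 9, -172)

(∇×A)₁ = ∂A₃/∂y − ∂A₂/∂z = 5*x^2*y
(∇×A)₂ = ∂A₁/∂z − ∂A₃/∂x = 5*y + 6*z + 12
(∇×A)₃ = ∂A₂/∂x − ∂A₁/∂y = -10*x*y*z - 2*y - 5*z - 1
∇×A = (5*x^2*y, 5*y + 6*z + 12, -10*x*y*z - 2*y - 5*z - 1)
At (-2, 3, -3): (60, 9, -172).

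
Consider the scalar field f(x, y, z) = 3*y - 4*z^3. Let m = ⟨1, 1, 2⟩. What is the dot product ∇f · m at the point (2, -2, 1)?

∂f/∂x = 0
∂f/∂y = 3
∂f/∂z = -12*z^2
∇f at (2, -2, 1) = (0, 3, -12)
∇f · m = (0)(1) + (3)(1) + (-12)(2) = -21

-21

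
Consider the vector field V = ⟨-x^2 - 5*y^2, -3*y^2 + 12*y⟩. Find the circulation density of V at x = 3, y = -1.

∂V₂/∂x = 0
∂V₁/∂y = -10*y
Scalar curl = 10*y
At (3, -1): -10.

-10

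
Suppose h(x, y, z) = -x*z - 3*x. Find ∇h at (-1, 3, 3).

∂h/∂x = -z - 3
∂h/∂y = 0
∂h/∂z = -x
∇h = (-z - 3, 0, -x)
At (-1, 3, 3): (-6, 0, 1).

(-6, 0, 1)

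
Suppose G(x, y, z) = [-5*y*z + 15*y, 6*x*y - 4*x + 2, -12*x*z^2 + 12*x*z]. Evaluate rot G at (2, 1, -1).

(0, 19, -18)

(∇×G)₁ = ∂G₃/∂y − ∂G₂/∂z = 0
(∇×G)₂ = ∂G₁/∂z − ∂G₃/∂x = -5*y + 12*z^2 - 12*z
(∇×G)₃ = ∂G₂/∂x − ∂G₁/∂y = 6*y + 5*z - 19
∇×G = (0, -5*y + 12*z^2 - 12*z, 6*y + 5*z - 19)
At (2, 1, -1): (0, 19, -18).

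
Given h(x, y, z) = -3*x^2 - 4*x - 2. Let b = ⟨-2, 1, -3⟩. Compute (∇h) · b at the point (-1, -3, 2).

-4

∂h/∂x = -6*x - 4
∂h/∂y = 0
∂h/∂z = 0
∇h at (-1, -3, 2) = (2, 0, 0)
∇h · b = (2)(-2) + (0)(1) + (0)(-3) = -4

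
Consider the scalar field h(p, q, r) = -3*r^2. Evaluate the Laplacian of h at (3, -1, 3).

-6

∂²h/∂p² = 0
∂²h/∂q² = 0
∂²h/∂r² = -6
∇²h = -6
At (3, -1, 3): -6.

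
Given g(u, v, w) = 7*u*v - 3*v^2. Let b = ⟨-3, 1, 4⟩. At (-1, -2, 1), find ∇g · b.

47

∂g/∂u = 7*v
∂g/∂v = 7*u - 6*v
∂g/∂w = 0
∇g at (-1, -2, 1) = (-14, 5, 0)
∇g · b = (-14)(-3) + (5)(1) + (0)(4) = 47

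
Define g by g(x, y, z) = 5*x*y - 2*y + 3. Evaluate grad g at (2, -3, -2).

∂g/∂x = 5*y
∂g/∂y = 5*x - 2
∂g/∂z = 0
∇g = (5*y, 5*x - 2, 0)
At (2, -3, -2): (-15, 8, 0).

(-15, 8, 0)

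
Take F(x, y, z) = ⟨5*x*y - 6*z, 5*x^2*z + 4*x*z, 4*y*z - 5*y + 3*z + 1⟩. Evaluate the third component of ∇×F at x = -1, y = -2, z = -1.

11

(∇×F)_3 = ∂F₂/∂x − ∂F₁/∂y
= 10*x*z + 4*z − (5*x)
= 10*x*z - 5*x + 4*z
At (-1, -2, -1): 11.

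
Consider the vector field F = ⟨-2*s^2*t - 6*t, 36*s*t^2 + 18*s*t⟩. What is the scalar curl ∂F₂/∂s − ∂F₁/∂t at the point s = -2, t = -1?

∂F₂/∂s = 36*t^2 + 18*t
∂F₁/∂t = -2*s^2 - 6
Scalar curl = 2*s^2 + 36*t^2 + 18*t + 6
At (-2, -1): 32.

32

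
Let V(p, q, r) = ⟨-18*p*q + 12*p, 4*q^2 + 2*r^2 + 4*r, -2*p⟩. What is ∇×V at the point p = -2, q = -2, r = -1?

(0, 2, -36)

(∇×V)₁ = ∂V₃/∂q − ∂V₂/∂r = -4*r - 4
(∇×V)₂ = ∂V₁/∂r − ∂V₃/∂p = 2
(∇×V)₃ = ∂V₂/∂p − ∂V₁/∂q = 18*p
∇×V = (-4*r - 4, 2, 18*p)
At (-2, -2, -1): (0, 2, -36).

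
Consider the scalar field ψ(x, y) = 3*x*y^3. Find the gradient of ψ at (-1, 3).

∂ψ/∂x = 3*y^3
∂ψ/∂y = 9*x*y^2
∇ψ = (3*y^3, 9*x*y^2)
At (-1, 3): (81, -81).

(81, -81)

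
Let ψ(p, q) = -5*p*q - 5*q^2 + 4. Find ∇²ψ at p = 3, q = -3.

∂²ψ/∂p² = 0
∂²ψ/∂q² = -10
∇²ψ = -10
At (3, -3): -10.

-10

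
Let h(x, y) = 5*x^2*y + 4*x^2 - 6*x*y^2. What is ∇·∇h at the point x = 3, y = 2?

-8

∂²h/∂x² = 2*(5*y + 4)
∂²h/∂y² = -12*x
∇²h = -12*x + 10*y + 8
At (3, 2): -8.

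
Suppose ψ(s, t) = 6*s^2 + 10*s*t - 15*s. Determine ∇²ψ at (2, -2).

12

∂²ψ/∂s² = 12
∂²ψ/∂t² = 0
∇²ψ = 12
At (2, -2): 12.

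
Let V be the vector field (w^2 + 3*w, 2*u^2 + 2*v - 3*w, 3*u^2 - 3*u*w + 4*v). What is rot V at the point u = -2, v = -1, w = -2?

(∇×V)₁ = ∂V₃/∂v − ∂V₂/∂w = 7
(∇×V)₂ = ∂V₁/∂w − ∂V₃/∂u = -6*u + 5*w + 3
(∇×V)₃ = ∂V₂/∂u − ∂V₁/∂v = 4*u
∇×V = (7, -6*u + 5*w + 3, 4*u)
At (-2, -1, -2): (7, 5, -8).

(7, 5, -8)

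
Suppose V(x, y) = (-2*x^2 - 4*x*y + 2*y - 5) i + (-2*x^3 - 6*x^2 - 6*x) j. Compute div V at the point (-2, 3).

-4

∂V₁/∂x = -4*x - 4*y
∂V₂/∂y = 0
∇·V = -4*x - 4*y
At (-2, 3): -4.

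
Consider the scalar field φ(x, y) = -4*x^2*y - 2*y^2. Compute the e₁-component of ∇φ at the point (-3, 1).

(∇φ)_1 = ∂φ/∂x = -8*x*y
At (-3, 1): 24.

24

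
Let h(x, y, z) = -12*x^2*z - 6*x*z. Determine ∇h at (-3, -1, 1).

(66, 0, -90)

∂h/∂x = -24*x*z - 6*z
∂h/∂y = 0
∂h/∂z = -12*x^2 - 6*x
∇h = (-24*x*z - 6*z, 0, -12*x^2 - 6*x)
At (-3, -1, 1): (66, 0, -90).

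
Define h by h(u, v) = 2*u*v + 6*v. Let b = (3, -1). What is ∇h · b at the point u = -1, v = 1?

2

∂h/∂u = 2*v
∂h/∂v = 2*u + 6
∇h at (-1, 1) = (2, 4)
∇h · b = (2)(3) + (4)(-1) = 2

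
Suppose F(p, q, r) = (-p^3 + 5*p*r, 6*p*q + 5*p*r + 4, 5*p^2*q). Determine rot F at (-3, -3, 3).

(∇×F)₁ = ∂F₃/∂q − ∂F₂/∂r = 5*p^2 - 5*p
(∇×F)₂ = ∂F₁/∂r − ∂F₃/∂p = -10*p*q + 5*p
(∇×F)₃ = ∂F₂/∂p − ∂F₁/∂q = 6*q + 5*r
∇×F = (5*p^2 - 5*p, -10*p*q + 5*p, 6*q + 5*r)
At (-3, -3, 3): (60, -105, -3).

(60, -105, -3)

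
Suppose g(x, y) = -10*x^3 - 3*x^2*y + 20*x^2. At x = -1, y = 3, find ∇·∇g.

∂²g/∂x² = 2*(-30*x - 3*y + 20)
∂²g/∂y² = 0
∇²g = -60*x - 6*y + 40
At (-1, 3): 82.

82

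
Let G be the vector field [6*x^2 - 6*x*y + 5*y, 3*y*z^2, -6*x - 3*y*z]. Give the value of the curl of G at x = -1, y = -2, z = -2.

(∇×G)₁ = ∂G₃/∂y − ∂G₂/∂z = -6*y*z - 3*z
(∇×G)₂ = ∂G₁/∂z − ∂G₃/∂x = 6
(∇×G)₃ = ∂G₂/∂x − ∂G₁/∂y = 6*x - 5
∇×G = (-6*y*z - 3*z, 6, 6*x - 5)
At (-1, -2, -2): (-18, 6, -11).

(-18, 6, -11)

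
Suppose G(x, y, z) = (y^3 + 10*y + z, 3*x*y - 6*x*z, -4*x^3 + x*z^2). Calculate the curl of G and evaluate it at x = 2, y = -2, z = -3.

(12, 40, -10)

(∇×G)₁ = ∂G₃/∂y − ∂G₂/∂z = 6*x
(∇×G)₂ = ∂G₁/∂z − ∂G₃/∂x = 12*x^2 - z^2 + 1
(∇×G)₃ = ∂G₂/∂x − ∂G₁/∂y = -3*y^2 + 3*y - 6*z - 10
∇×G = (6*x, 12*x^2 - z^2 + 1, -3*y^2 + 3*y - 6*z - 10)
At (2, -2, -3): (12, 40, -10).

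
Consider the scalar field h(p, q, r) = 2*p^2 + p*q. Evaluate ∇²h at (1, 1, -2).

∂²h/∂p² = 4
∂²h/∂q² = 0
∂²h/∂r² = 0
∇²h = 4
At (1, 1, -2): 4.

4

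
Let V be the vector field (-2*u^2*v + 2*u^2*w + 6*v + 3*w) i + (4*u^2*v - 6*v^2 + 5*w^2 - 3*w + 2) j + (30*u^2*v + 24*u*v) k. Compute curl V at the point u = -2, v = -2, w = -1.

(∇×V)₁ = ∂V₃/∂v − ∂V₂/∂w = 30*u^2 + 24*u - 10*w + 3
(∇×V)₂ = ∂V₁/∂w − ∂V₃/∂u = 2*u^2 - 60*u*v - 24*v + 3
(∇×V)₃ = ∂V₂/∂u − ∂V₁/∂v = 2*u^2 + 8*u*v - 6
∇×V = (30*u^2 + 24*u - 10*w + 3, 2*u^2 - 60*u*v - 24*v + 3, 2*u^2 + 8*u*v - 6)
At (-2, -2, -1): (85, -181, 34).

(85, -181, 34)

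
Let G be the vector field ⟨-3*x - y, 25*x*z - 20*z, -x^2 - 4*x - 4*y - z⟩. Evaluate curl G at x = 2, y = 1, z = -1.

(∇×G)₁ = ∂G₃/∂y − ∂G₂/∂z = -25*x + 16
(∇×G)₂ = ∂G₁/∂z − ∂G₃/∂x = 2*x + 4
(∇×G)₃ = ∂G₂/∂x − ∂G₁/∂y = 25*z + 1
∇×G = (-25*x + 16, 2*x + 4, 25*z + 1)
At (2, 1, -1): (-34, 8, -24).

(-34, 8, -24)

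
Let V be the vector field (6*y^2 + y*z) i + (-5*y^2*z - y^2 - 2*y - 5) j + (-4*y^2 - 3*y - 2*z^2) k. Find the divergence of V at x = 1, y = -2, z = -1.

∂V₁/∂x = 0
∂V₂/∂y = -10*y*z - 2*y - 2
∂V₃/∂z = -4*z
∇·V = -10*y*z - 2*y - 4*z - 2
At (1, -2, -1): -14.

-14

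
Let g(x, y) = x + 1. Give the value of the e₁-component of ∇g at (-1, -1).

(∇g)_1 = ∂g/∂x = 1
At (-1, -1): 1.

1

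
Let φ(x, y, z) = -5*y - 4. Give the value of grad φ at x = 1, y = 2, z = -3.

∂φ/∂x = 0
∂φ/∂y = -5
∂φ/∂z = 0
∇φ = (0, -5, 0)
At (1, 2, -3): (0, -5, 0).

(0, -5, 0)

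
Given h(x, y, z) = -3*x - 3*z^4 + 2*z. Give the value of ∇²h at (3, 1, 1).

-36

∂²h/∂x² = 0
∂²h/∂y² = 0
∂²h/∂z² = -36*z^2
∇²h = -36*z^2
At (3, 1, 1): -36.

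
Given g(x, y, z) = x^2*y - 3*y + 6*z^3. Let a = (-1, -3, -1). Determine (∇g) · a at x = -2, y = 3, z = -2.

-63

∂g/∂x = 2*x*y
∂g/∂y = x^2 - 3
∂g/∂z = 18*z^2
∇g at (-2, 3, -2) = (-12, 1, 72)
∇g · a = (-12)(-1) + (1)(-3) + (72)(-1) = -63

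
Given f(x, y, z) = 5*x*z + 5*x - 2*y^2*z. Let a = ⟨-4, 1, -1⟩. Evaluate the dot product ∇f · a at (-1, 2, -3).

77

∂f/∂x = 5*z + 5
∂f/∂y = -4*y*z
∂f/∂z = 5*x - 2*y^2
∇f at (-1, 2, -3) = (-10, 24, -13)
∇f · a = (-10)(-4) + (24)(1) + (-13)(-1) = 77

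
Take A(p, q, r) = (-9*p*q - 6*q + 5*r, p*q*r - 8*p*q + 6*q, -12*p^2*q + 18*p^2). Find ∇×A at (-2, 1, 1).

(∇×A)₁ = ∂A₃/∂q − ∂A₂/∂r = -12*p^2 - p*q
(∇×A)₂ = ∂A₁/∂r − ∂A₃/∂p = 24*p*q - 36*p + 5
(∇×A)₃ = ∂A₂/∂p − ∂A₁/∂q = 9*p + q*r - 8*q + 6
∇×A = (-12*p^2 - p*q, 24*p*q - 36*p + 5, 9*p + q*r - 8*q + 6)
At (-2, 1, 1): (-46, 29, -19).

(-46, 29, -19)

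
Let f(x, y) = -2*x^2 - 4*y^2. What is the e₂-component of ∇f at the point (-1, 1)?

(∇f)_2 = ∂f/∂y = -8*y
At (-1, 1): -8.

-8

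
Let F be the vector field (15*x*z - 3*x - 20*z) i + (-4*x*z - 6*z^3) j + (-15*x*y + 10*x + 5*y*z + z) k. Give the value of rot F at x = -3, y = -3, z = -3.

(180, -120, 12)

(∇×F)₁ = ∂F₃/∂y − ∂F₂/∂z = -11*x + 18*z^2 + 5*z
(∇×F)₂ = ∂F₁/∂z − ∂F₃/∂x = 15*x + 15*y - 30
(∇×F)₃ = ∂F₂/∂x − ∂F₁/∂y = -4*z
∇×F = (-11*x + 18*z^2 + 5*z, 15*x + 15*y - 30, -4*z)
At (-3, -3, -3): (180, -120, 12).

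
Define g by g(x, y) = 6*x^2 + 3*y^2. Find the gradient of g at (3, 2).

(36, 12)

∂g/∂x = 12*x
∂g/∂y = 6*y
∇g = (12*x, 6*y)
At (3, 2): (36, 12).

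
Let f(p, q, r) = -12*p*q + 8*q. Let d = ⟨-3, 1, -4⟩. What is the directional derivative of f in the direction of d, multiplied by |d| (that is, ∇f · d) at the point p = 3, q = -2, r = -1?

∂f/∂p = -12*q
∂f/∂q = -12*p + 8
∂f/∂r = 0
∇f at (3, -2, -1) = (24, -28, 0)
∇f · d = (24)(-3) + (-28)(1) + (0)(-4) = -100

-100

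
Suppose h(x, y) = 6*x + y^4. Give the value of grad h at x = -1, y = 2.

(6, 32)

∂h/∂x = 6
∂h/∂y = 4*y^3
∇h = (6, 4*y^3)
At (-1, 2): (6, 32).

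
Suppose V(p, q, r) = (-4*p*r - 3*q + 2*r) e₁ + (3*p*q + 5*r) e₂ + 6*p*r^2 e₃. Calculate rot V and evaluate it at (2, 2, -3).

(∇×V)₁ = ∂V₃/∂q − ∂V₂/∂r = -5
(∇×V)₂ = ∂V₁/∂r − ∂V₃/∂p = -4*p - 6*r^2 + 2
(∇×V)₃ = ∂V₂/∂p − ∂V₁/∂q = 3*q + 3
∇×V = (-5, -4*p - 6*r^2 + 2, 3*q + 3)
At (2, 2, -3): (-5, -60, 9).

(-5, -60, 9)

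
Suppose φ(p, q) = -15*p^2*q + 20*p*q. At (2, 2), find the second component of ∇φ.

-20

(∇φ)_2 = ∂φ/∂q = -15*p^2 + 20*p
At (2, 2): -20.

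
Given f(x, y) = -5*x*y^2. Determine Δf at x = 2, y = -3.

-20

∂²f/∂x² = 0
∂²f/∂y² = -10*x
∇²f = -10*x
At (2, -3): -20.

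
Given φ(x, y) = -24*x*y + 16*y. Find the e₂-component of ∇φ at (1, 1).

(∇φ)_2 = ∂φ/∂y = -24*x + 16
At (1, 1): -8.

-8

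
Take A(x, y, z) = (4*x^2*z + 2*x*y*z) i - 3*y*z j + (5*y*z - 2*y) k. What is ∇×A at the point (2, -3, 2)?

(∇×A)₁ = ∂A₃/∂y − ∂A₂/∂z = 3*y + 5*z - 2
(∇×A)₂ = ∂A₁/∂z − ∂A₃/∂x = 4*x^2 + 2*x*y
(∇×A)₃ = ∂A₂/∂x − ∂A₁/∂y = -2*x*z
∇×A = (3*y + 5*z - 2, 4*x^2 + 2*x*y, -2*x*z)
At (2, -3, 2): (-1, 4, -8).

(-1, 4, -8)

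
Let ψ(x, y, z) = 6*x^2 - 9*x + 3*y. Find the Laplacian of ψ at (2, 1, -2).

12

∂²ψ/∂x² = 12
∂²ψ/∂y² = 0
∂²ψ/∂z² = 0
∇²ψ = 12
At (2, 1, -2): 12.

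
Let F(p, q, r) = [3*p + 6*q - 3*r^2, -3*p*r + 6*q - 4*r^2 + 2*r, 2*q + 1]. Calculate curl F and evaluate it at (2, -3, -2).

(-10, 12, 0)

(∇×F)₁ = ∂F₃/∂q − ∂F₂/∂r = 3*p + 8*r
(∇×F)₂ = ∂F₁/∂r − ∂F₃/∂p = -6*r
(∇×F)₃ = ∂F₂/∂p − ∂F₁/∂q = -3*r - 6
∇×F = (3*p + 8*r, -6*r, -3*r - 6)
At (2, -3, -2): (-10, 12, 0).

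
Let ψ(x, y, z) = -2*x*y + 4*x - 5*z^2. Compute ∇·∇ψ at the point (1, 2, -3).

-10

∂²ψ/∂x² = 0
∂²ψ/∂y² = 0
∂²ψ/∂z² = -10
∇²ψ = -10
At (1, 2, -3): -10.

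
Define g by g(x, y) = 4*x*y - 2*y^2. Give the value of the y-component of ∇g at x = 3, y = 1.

(∇g)_2 = ∂g/∂y = 4*x - 4*y
At (3, 1): 8.

8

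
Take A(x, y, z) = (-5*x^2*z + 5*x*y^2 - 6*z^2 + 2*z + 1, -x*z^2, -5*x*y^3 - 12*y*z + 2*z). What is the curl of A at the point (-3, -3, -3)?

(∇×A)₁ = ∂A₃/∂y − ∂A₂/∂z = -15*x*y^2 + 2*x*z - 12*z
(∇×A)₂ = ∂A₁/∂z − ∂A₃/∂x = -5*x^2 + 5*y^3 - 12*z + 2
(∇×A)₃ = ∂A₂/∂x − ∂A₁/∂y = -10*x*y - z^2
∇×A = (-15*x*y^2 + 2*x*z - 12*z, -5*x^2 + 5*y^3 - 12*z + 2, -10*x*y - z^2)
At (-3, -3, -3): (459, -142, -99).

(459, -142, -99)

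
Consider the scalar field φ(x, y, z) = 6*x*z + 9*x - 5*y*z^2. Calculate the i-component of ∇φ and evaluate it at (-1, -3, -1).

(∇φ)_1 = ∂φ/∂x = 6*z + 9
At (-1, -3, -1): 3.

3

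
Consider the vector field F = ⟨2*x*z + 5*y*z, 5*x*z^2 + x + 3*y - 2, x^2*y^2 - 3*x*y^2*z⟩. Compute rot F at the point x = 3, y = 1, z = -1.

(66, 2, 11)

(∇×F)₁ = ∂F₃/∂y − ∂F₂/∂z = 2*x^2*y - 6*x*y*z - 10*x*z
(∇×F)₂ = ∂F₁/∂z − ∂F₃/∂x = -2*x*y^2 + 2*x + 3*y^2*z + 5*y
(∇×F)₃ = ∂F₂/∂x − ∂F₁/∂y = 5*z^2 - 5*z + 1
∇×F = (2*x^2*y - 6*x*y*z - 10*x*z, -2*x*y^2 + 2*x + 3*y^2*z + 5*y, 5*z^2 - 5*z + 1)
At (3, 1, -1): (66, 2, 11).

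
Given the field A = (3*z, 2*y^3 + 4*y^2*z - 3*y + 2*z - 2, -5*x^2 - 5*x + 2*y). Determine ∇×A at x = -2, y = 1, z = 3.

(∇×A)₁ = ∂A₃/∂y − ∂A₂/∂z = -4*y^2
(∇×A)₂ = ∂A₁/∂z − ∂A₃/∂x = 10*x + 8
(∇×A)₃ = ∂A₂/∂x − ∂A₁/∂y = 0
∇×A = (-4*y^2, 10*x + 8, 0)
At (-2, 1, 3): (-4, -12, 0).

(-4, -12, 0)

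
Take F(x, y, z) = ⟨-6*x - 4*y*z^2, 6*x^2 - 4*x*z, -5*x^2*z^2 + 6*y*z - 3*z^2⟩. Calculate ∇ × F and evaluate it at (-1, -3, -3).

(∇×F)₁ = ∂F₃/∂y − ∂F₂/∂z = 4*x + 6*z
(∇×F)₂ = ∂F₁/∂z − ∂F₃/∂x = 10*x*z^2 - 8*y*z
(∇×F)₃ = ∂F₂/∂x − ∂F₁/∂y = 12*x + 4*z^2 - 4*z
∇×F = (4*x + 6*z, 10*x*z^2 - 8*y*z, 12*x + 4*z^2 - 4*z)
At (-1, -3, -3): (-22, -162, 36).

(-22, -162, 36)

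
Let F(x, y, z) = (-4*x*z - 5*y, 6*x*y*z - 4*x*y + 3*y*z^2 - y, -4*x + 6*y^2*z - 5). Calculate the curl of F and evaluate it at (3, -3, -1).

(∇×F)₁ = ∂F₃/∂y − ∂F₂/∂z = -6*x*y + 6*y*z
(∇×F)₂ = ∂F₁/∂z − ∂F₃/∂x = -4*x + 4
(∇×F)₃ = ∂F₂/∂x − ∂F₁/∂y = 6*y*z - 4*y + 5
∇×F = (-6*x*y + 6*y*z, -4*x + 4, 6*y*z - 4*y + 5)
At (3, -3, -1): (72, -8, 35).

(72, -8, 35)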